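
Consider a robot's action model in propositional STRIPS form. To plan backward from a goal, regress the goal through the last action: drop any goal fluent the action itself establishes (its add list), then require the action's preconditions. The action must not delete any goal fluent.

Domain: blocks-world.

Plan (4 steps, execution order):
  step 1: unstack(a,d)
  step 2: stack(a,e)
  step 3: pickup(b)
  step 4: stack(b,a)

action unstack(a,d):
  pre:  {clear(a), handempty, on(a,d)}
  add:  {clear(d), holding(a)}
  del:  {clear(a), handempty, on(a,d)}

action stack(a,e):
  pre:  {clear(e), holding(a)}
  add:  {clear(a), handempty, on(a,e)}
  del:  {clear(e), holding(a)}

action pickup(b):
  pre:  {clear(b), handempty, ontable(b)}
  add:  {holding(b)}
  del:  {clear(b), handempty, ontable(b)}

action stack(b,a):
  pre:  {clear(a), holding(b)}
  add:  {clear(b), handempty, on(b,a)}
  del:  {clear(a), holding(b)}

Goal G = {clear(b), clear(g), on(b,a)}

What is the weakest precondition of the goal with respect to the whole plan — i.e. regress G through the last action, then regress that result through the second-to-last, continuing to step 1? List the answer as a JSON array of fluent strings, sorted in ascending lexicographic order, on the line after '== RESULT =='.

Work backward from the goal:
  through step 4 (stack(b,a)): drop {clear(b), on(b,a)}, keep {clear(g)}, require {clear(a), holding(b)}
    → {clear(a), clear(g), holding(b)}
  through step 3 (pickup(b)): drop {holding(b)}, keep {clear(a), clear(g)}, require {clear(b), handempty, ontable(b)}
    → {clear(a), clear(b), clear(g), handempty, ontable(b)}
  through step 2 (stack(a,e)): drop {clear(a), handempty}, keep {clear(b), clear(g), ontable(b)}, require {clear(e), holding(a)}
    → {clear(b), clear(e), clear(g), holding(a), ontable(b)}
  through step 1 (unstack(a,d)): drop {holding(a)}, keep {clear(b), clear(e), clear(g), ontable(b)}, require {clear(a), handempty, on(a,d)}
    → {clear(a), clear(b), clear(e), clear(g), handempty, on(a,d), ontable(b)}

== RESULT ==
["clear(a)", "clear(b)", "clear(e)", "clear(g)", "handempty", "on(a,d)", "ontable(b)"]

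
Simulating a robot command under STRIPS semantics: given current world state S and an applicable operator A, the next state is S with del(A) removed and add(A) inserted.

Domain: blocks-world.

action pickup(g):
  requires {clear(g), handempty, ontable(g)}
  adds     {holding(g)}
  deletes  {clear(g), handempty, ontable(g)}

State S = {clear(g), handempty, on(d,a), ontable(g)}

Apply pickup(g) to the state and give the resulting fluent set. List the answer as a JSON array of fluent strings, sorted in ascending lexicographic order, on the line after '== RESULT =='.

Progress:
  pre ⊆ S: {clear(g), handempty, ontable(g)} ⊆ S  — applicable
  S \ del = {on(d,a)}
  ∪ add   = {holding(g), on(d,a)}

== RESULT ==
["holding(g)", "on(d,a)"]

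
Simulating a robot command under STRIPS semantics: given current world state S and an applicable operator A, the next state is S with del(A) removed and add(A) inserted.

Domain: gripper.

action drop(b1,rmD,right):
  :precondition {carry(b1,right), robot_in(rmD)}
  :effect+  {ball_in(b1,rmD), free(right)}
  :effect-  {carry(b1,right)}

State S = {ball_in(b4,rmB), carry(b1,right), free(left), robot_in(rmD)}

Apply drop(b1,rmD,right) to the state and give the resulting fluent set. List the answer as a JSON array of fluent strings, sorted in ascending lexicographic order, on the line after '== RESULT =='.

Compute (S \ del) ∪ add:
  pre ⊆ S: {carry(b1,right), robot_in(rmD)} ⊆ S  — applicable
  S \ del = {ball_in(b4,rmB), free(left), robot_in(rmD)}
  ∪ add   = {ball_in(b1,rmD), ball_in(b4,rmB), free(left), free(right), robot_in(rmD)}

== RESULT ==
["ball_in(b1,rmD)", "ball_in(b4,rmB)", "free(left)", "free(right)", "robot_in(rmD)"]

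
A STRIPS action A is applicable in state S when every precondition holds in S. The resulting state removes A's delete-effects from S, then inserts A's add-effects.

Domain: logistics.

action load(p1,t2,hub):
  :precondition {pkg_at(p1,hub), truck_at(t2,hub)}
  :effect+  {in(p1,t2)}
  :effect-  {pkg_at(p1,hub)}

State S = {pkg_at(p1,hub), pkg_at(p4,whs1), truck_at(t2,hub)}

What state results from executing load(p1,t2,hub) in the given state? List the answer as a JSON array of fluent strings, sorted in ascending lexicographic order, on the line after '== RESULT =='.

Compute (S \ del) ∪ add:
  pre ⊆ S: {pkg_at(p1,hub), truck_at(t2,hub)} ⊆ S  — applicable
  S \ del = {pkg_at(p4,whs1), truck_at(t2,hub)}
  ∪ add   = {in(p1,t2), pkg_at(p4,whs1), truck_at(t2,hub)}

== RESULT ==
["in(p1,t2)", "pkg_at(p4,whs1)", "truck_at(t2,hub)"]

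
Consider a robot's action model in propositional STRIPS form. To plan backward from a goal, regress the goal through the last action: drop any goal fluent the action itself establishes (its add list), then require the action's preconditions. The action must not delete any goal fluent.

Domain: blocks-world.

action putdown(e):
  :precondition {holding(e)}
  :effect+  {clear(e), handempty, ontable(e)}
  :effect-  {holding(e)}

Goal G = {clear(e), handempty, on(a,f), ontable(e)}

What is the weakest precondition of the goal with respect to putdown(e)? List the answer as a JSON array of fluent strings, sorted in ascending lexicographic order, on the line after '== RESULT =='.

Regress:
  G ∩ del = {}  (empty — regression defined)
  G \ add = {clear(e), handempty, on(a,f), ontable(e)} \ {clear(e), handempty, ontable(e)} = {on(a,f)}
  ∪ pre   = {on(a,f)} ∪ {holding(e)}
          = {holding(e), on(a,f)}

== RESULT ==
["holding(e)", "on(a,f)"]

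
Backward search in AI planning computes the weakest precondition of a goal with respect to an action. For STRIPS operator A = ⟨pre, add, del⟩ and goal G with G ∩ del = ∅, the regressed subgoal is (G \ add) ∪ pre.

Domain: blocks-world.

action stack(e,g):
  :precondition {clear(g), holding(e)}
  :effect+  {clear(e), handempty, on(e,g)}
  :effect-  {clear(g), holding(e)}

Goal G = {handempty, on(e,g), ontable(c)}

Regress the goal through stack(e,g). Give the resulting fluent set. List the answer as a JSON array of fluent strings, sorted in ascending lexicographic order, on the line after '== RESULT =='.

Regress:
  G ∩ del = {}  (empty — regression defined)
  G \ add = {handempty, on(e,g), ontable(c)} \ {clear(e), handempty, on(e,g)} = {ontable(c)}
  ∪ pre   = {ontable(c)} ∪ {clear(g), holding(e)}
          = {clear(g), holding(e), ontable(c)}

== RESULT ==
["clear(g)", "holding(e)", "ontable(c)"]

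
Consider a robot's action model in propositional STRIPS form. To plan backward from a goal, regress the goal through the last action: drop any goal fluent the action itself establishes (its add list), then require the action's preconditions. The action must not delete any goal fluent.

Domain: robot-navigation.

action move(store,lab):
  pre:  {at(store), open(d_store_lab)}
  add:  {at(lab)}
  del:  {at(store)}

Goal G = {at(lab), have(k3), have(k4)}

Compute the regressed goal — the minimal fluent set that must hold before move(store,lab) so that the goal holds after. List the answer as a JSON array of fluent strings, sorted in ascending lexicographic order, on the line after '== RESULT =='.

Compute (G \ add) ∪ pre:
  G ∩ del = {}  (empty — regression defined)
  G \ add = {at(lab), have(k3), have(k4)} \ {at(lab)} = {have(k3), have(k4)}
  ∪ pre   = {have(k3), have(k4)} ∪ {at(store), open(d_store_lab)}
          = {at(store), have(k3), have(k4), open(d_store_lab)}

== RESULT ==
["at(store)", "have(k3)", "have(k4)", "open(d_store_lab)"]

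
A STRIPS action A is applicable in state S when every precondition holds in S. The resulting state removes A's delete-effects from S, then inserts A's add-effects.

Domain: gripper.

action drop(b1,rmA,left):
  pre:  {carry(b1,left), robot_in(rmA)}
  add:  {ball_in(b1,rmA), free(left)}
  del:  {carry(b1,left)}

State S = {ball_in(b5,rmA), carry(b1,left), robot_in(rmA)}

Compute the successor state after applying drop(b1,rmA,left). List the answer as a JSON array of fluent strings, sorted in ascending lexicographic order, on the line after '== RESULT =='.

Progress:
  pre ⊆ S: {carry(b1,left), robot_in(rmA)} ⊆ S  — applicable
  S \ del = {ball_in(b5,rmA), robot_in(rmA)}
  ∪ add   = {ball_in(b1,rmA), ball_in(b5,rmA), free(left), robot_in(rmA)}

== RESULT ==
["ball_in(b1,rmA)", "ball_in(b5,rmA)", "free(left)", "robot_in(rmA)"]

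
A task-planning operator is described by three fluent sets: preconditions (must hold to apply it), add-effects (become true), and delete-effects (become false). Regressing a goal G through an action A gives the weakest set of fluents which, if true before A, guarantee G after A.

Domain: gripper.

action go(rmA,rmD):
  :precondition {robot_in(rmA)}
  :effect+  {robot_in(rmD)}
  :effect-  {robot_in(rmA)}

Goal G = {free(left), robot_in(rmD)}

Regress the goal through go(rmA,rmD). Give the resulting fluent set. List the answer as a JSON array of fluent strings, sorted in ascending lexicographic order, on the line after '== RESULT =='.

Regress:
  G ∩ del = {}  (empty — regression defined)
  G \ add = {free(left), robot_in(rmD)} \ {robot_in(rmD)} = {free(left)}
  ∪ pre   = {free(left)} ∪ {robot_in(rmA)}
          = {free(left), robot_in(rmA)}

== RESULT ==
["free(left)", "robot_in(rmA)"]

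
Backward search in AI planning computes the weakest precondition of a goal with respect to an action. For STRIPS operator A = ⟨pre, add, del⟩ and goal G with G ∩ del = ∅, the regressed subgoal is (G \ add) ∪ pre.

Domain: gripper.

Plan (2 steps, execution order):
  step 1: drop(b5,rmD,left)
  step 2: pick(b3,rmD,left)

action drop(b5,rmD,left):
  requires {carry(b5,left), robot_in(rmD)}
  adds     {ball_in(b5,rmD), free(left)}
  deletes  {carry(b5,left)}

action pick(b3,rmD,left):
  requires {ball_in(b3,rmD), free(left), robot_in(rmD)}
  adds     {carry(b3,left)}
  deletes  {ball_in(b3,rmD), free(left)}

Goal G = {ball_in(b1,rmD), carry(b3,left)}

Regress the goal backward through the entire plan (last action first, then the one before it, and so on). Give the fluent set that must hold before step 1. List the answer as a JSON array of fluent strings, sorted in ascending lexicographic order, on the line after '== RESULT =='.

Regress step by step:
  through step 2 (pick(b3,rmD,left)): drop {carry(b3,left)}, keep {ball_in(b1,rmD)}, require {ball_in(b3,rmD), free(left), robot_in(rmD)}
    → {ball_in(b1,rmD), ball_in(b3,rmD), free(left), robot_in(rmD)}
  through step 1 (drop(b5,rmD,left)): drop {free(left)}, keep {ball_in(b1,rmD), ball_in(b3,rmD), robot_in(rmD)}, require {carry(b5,left), robot_in(rmD)}
    → {ball_in(b1,rmD), ball_in(b3,rmD), carry(b5,left), robot_in(rmD)}

== RESULT ==
["ball_in(b1,rmD)", "ball_in(b3,rmD)", "carry(b5,left)", "robot_in(rmD)"]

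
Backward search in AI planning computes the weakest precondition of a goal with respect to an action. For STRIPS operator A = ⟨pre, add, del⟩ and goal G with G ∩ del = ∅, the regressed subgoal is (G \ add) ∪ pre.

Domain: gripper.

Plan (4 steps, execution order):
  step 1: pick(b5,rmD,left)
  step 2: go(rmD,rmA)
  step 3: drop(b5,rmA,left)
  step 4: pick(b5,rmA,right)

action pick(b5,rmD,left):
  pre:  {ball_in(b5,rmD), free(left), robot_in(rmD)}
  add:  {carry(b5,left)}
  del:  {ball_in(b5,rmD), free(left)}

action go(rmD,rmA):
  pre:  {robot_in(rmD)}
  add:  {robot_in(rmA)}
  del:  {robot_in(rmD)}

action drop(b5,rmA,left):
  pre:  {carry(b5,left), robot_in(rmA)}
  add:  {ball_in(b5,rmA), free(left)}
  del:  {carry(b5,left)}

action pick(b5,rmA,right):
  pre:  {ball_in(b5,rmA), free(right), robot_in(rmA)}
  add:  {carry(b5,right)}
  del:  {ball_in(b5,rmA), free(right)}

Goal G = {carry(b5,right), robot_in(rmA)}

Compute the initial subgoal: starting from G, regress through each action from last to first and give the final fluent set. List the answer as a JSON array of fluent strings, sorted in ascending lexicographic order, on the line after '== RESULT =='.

Work backward from the goal:
  through step 4 (pick(b5,rmA,right)): drop {carry(b5,right)}, keep {robot_in(rmA)}, require {ball_in(b5,rmA), free(right), robot_in(rmA)}
    → {ball_in(b5,rmA), free(right), robot_in(rmA)}
  through step 3 (drop(b5,rmA,left)): drop {ball_in(b5,rmA)}, keep {free(right), robot_in(rmA)}, require {carry(b5,left), robot_in(rmA)}
    → {carry(b5,left), free(right), robot_in(rmA)}
  through step 2 (go(rmD,rmA)): drop {robot_in(rmA)}, keep {carry(b5,left), free(right)}, require {robot_in(rmD)}
    → {carry(b5,left), free(right), robot_in(rmD)}
  through step 1 (pick(b5,rmD,left)): drop {carry(b5,left)}, keep {free(right), robot_in(rmD)}, require {ball_in(b5,rmD), free(left), robot_in(rmD)}
    → {ball_in(b5,rmD), free(left), free(right), robot_in(rmD)}

== RESULT ==
["ball_in(b5,rmD)", "free(left)", "free(right)", "robot_in(rmD)"]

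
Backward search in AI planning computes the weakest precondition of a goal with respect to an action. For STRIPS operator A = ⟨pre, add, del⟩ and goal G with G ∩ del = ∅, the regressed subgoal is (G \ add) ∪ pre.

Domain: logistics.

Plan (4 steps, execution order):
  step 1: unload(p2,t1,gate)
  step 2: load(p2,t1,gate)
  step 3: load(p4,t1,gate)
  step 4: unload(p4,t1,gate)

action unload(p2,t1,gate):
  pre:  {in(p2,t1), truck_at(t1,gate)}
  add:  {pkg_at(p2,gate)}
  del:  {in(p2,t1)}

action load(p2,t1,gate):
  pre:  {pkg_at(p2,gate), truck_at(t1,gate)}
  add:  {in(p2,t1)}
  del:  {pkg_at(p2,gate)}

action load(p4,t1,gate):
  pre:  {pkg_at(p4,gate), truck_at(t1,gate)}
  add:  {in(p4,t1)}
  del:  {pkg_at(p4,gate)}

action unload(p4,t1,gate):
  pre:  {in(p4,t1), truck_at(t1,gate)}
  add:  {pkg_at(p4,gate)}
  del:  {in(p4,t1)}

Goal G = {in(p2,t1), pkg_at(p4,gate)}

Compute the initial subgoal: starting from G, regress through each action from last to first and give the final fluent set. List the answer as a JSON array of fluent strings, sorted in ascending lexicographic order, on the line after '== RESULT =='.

Regress step by step:
  through step 4 (unload(p4,t1,gate)): drop {pkg_at(p4,gate)}, keep {in(p2,t1)}, require {in(p4,t1), truck_at(t1,gate)}
    → {in(p2,t1), in(p4,t1), truck_at(t1,gate)}
  through step 3 (load(p4,t1,gate)): drop {in(p4,t1)}, keep {in(p2,t1), truck_at(t1,gate)}, require {pkg_at(p4,gate), truck_at(t1,gate)}
    → {in(p2,t1), pkg_at(p4,gate), truck_at(t1,gate)}
  through step 2 (load(p2,t1,gate)): drop {in(p2,t1)}, keep {pkg_at(p4,gate), truck_at(t1,gate)}, require {pkg_at(p2,gate), truck_at(t1,gate)}
    → {pkg_at(p2,gate), pkg_at(p4,gate), truck_at(t1,gate)}
  through step 1 (unload(p2,t1,gate)): drop {pkg_at(p2,gate)}, keep {pkg_at(p4,gate), truck_at(t1,gate)}, require {in(p2,t1), truck_at(t1,gate)}
    → {in(p2,t1), pkg_at(p4,gate), truck_at(t1,gate)}

== RESULT ==
["in(p2,t1)", "pkg_at(p4,gate)", "truck_at(t1,gate)"]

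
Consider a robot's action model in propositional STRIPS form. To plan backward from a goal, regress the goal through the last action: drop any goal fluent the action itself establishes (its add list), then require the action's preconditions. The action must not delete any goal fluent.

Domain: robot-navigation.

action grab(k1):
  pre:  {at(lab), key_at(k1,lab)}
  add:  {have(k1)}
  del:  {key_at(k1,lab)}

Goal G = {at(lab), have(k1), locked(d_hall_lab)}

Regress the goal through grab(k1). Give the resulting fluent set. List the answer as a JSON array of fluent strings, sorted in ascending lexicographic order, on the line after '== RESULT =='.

Compute (G \ add) ∪ pre:
  G ∩ del = {}  (empty — regression defined)
  G \ add = {at(lab), have(k1), locked(d_hall_lab)} \ {have(k1)} = {at(lab), locked(d_hall_lab)}
  ∪ pre   = {at(lab), locked(d_hall_lab)} ∪ {at(lab), key_at(k1,lab)}
          = {at(lab), key_at(k1,lab), locked(d_hall_lab)}

== RESULT ==
["at(lab)", "key_at(k1,lab)", "locked(d_hall_lab)"]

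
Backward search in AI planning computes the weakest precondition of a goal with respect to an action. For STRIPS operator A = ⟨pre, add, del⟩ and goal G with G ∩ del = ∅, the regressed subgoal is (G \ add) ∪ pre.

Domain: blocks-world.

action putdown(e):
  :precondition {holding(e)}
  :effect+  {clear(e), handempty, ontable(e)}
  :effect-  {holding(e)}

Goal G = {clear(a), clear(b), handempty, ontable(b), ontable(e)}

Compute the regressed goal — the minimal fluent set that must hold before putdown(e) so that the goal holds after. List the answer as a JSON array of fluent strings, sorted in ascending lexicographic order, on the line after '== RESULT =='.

Compute (G \ add) ∪ pre:
  G ∩ del = {}  (empty — regression defined)
  G \ add = {clear(a), clear(b), handempty, ontable(b), ontable(e)} \ {clear(e), handempty, ontable(e)} = {clear(a), clear(b), ontable(b)}
  ∪ pre   = {clear(a), clear(b), ontable(b)} ∪ {holding(e)}
          = {clear(a), clear(b), holding(e), ontable(b)}

== RESULT ==
["clear(a)", "clear(b)", "holding(e)", "ontable(b)"]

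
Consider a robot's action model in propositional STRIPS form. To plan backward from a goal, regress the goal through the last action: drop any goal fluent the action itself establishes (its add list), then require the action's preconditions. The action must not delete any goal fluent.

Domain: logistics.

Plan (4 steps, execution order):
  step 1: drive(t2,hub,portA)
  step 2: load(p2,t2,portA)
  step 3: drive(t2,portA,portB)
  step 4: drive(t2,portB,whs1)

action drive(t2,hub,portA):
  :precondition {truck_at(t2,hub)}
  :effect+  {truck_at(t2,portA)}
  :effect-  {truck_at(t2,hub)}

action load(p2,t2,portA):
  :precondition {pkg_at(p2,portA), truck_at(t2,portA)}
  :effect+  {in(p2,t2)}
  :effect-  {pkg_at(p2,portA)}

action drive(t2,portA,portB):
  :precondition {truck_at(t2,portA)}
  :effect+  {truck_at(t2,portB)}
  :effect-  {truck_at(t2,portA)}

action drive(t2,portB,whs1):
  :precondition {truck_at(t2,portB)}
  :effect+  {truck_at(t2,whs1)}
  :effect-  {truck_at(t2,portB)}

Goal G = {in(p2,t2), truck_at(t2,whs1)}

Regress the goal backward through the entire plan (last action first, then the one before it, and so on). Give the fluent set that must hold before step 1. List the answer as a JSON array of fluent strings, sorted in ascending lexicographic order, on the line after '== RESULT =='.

Regress step by step:
  through step 4 (drive(t2,portB,whs1)): drop {truck_at(t2,whs1)}, keep {in(p2,t2)}, require {truck_at(t2,portB)}
    → {in(p2,t2), truck_at(t2,portB)}
  through step 3 (drive(t2,portA,portB)): drop {truck_at(t2,portB)}, keep {in(p2,t2)}, require {truck_at(t2,portA)}
    → {in(p2,t2), truck_at(t2,portA)}
  through step 2 (load(p2,t2,portA)): drop {in(p2,t2)}, keep {truck_at(t2,portA)}, require {pkg_at(p2,portA), truck_at(t2,portA)}
    → {pkg_at(p2,portA), truck_at(t2,portA)}
  through step 1 (drive(t2,hub,portA)): drop {truck_at(t2,portA)}, keep {pkg_at(p2,portA)}, require {truck_at(t2,hub)}
    → {pkg_at(p2,portA), truck_at(t2,hub)}

== RESULT ==
["pkg_at(p2,portA)", "truck_at(t2,hub)"]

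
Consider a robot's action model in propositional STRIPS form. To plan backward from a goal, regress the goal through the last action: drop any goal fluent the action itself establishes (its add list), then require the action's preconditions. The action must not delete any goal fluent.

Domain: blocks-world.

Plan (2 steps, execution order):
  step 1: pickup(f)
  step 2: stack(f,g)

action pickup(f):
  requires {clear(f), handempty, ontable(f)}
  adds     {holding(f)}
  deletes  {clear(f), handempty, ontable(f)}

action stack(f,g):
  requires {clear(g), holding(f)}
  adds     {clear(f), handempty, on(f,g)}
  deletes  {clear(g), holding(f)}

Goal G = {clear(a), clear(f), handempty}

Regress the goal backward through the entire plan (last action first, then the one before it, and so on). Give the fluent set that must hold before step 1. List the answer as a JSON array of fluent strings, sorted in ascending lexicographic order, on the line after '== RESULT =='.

Regress step by step:
  through step 2 (stack(f,g)): drop {clear(f), handempty}, keep {clear(a)}, require {clear(g), holding(f)}
    → {clear(a), clear(g), holding(f)}
  through step 1 (pickup(f)): drop {holding(f)}, keep {clear(a), clear(g)}, require {clear(f), handempty, ontable(f)}
    → {clear(a), clear(f), clear(g), handempty, ontable(f)}

== RESULT ==
["clear(a)", "clear(f)", "clear(g)", "handempty", "ontable(f)"]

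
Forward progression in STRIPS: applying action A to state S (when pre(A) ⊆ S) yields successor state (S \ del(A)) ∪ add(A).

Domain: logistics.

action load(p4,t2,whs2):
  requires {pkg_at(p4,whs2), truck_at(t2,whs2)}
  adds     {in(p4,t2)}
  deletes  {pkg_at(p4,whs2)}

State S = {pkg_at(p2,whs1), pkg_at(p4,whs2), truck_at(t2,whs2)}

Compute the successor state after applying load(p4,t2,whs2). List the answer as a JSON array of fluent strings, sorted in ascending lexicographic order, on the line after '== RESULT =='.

Progress:
  pre ⊆ S: {pkg_at(p4,whs2), truck_at(t2,whs2)} ⊆ S  — applicable
  S \ del = {pkg_at(p2,whs1), truck_at(t2,whs2)}
  ∪ add   = {in(p4,t2), pkg_at(p2,whs1), truck_at(t2,whs2)}

== RESULT ==
["in(p4,t2)", "pkg_at(p2,whs1)", "truck_at(t2,whs2)"]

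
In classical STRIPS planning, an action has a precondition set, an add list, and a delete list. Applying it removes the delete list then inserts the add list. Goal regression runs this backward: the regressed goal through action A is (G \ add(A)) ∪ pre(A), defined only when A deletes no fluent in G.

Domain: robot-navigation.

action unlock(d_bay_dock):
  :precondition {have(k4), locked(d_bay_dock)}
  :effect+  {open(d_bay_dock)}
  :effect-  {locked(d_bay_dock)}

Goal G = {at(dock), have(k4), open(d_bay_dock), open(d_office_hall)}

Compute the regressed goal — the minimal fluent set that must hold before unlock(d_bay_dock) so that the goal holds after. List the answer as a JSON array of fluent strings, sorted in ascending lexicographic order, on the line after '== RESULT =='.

Regress:
  G ∩ del = {}  (empty — regression defined)
  G \ add = {at(dock), have(k4), open(d_bay_dock), open(d_office_hall)} \ {open(d_bay_dock)} = {at(dock), have(k4), open(d_office_hall)}
  ∪ pre   = {at(dock), have(k4), open(d_office_hall)} ∪ {have(k4), locked(d_bay_dock)}
          = {at(dock), have(k4), locked(d_bay_dock), open(d_office_hall)}

== RESULT ==
["at(dock)", "have(k4)", "locked(d_bay_dock)", "open(d_office_hall)"]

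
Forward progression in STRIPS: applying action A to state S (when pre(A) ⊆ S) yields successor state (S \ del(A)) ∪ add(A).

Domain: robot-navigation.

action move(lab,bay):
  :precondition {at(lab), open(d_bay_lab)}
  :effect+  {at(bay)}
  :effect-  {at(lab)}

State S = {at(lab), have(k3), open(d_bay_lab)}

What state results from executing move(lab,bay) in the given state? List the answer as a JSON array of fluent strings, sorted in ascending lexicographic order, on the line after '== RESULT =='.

Progress:
  pre ⊆ S: {at(lab), open(d_bay_lab)} ⊆ S  — applicable
  S \ del = {have(k3), open(d_bay_lab)}
  ∪ add   = {at(bay), have(k3), open(d_bay_lab)}

== RESULT ==
["at(bay)", "have(k3)", "open(d_bay_lab)"]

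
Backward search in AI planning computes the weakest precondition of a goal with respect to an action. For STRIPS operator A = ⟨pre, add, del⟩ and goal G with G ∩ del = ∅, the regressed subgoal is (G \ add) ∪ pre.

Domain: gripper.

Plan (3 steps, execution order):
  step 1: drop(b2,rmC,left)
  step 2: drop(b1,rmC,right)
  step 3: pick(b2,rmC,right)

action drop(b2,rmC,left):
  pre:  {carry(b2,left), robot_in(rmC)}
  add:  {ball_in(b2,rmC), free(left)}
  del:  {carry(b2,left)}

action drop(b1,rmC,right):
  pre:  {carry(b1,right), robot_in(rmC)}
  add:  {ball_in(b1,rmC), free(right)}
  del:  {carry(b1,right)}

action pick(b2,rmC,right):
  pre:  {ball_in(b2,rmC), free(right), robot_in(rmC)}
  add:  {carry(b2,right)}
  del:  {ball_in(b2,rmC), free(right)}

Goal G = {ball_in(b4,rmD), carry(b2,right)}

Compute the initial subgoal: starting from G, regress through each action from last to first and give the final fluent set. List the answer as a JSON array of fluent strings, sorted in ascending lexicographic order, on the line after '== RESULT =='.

Regress step by step:
  through step 3 (pick(b2,rmC,right)): drop {carry(b2,right)}, keep {ball_in(b4,rmD)}, require {ball_in(b2,rmC), free(right), robot_in(rmC)}
    → {ball_in(b2,rmC), ball_in(b4,rmD), free(right), robot_in(rmC)}
  through step 2 (drop(b1,rmC,right)): drop {free(right)}, keep {ball_in(b2,rmC), ball_in(b4,rmD), robot_in(rmC)}, require {carry(b1,right), robot_in(rmC)}
    → {ball_in(b2,rmC), ball_in(b4,rmD), carry(b1,right), robot_in(rmC)}
  through step 1 (drop(b2,rmC,left)): drop {ball_in(b2,rmC)}, keep {ball_in(b4,rmD), carry(b1,right), robot_in(rmC)}, require {carry(b2,left), robot_in(rmC)}
    → {ball_in(b4,rmD), carry(b1,right), carry(b2,left), robot_in(rmC)}

== RESULT ==
["ball_in(b4,rmD)", "carry(b1,right)", "carry(b2,left)", "robot_in(rmC)"]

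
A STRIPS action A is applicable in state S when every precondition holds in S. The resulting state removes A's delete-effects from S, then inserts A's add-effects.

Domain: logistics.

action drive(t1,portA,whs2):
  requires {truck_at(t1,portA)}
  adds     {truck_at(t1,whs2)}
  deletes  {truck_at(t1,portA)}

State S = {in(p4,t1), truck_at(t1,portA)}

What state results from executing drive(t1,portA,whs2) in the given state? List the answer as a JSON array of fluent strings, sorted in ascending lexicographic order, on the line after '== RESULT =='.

Compute (S \ del) ∪ add:
  pre ⊆ S: {truck_at(t1,portA)} ⊆ S  — applicable
  S \ del = {in(p4,t1)}
  ∪ add   = {in(p4,t1), truck_at(t1,whs2)}

== RESULT ==
["in(p4,t1)", "truck_at(t1,whs2)"]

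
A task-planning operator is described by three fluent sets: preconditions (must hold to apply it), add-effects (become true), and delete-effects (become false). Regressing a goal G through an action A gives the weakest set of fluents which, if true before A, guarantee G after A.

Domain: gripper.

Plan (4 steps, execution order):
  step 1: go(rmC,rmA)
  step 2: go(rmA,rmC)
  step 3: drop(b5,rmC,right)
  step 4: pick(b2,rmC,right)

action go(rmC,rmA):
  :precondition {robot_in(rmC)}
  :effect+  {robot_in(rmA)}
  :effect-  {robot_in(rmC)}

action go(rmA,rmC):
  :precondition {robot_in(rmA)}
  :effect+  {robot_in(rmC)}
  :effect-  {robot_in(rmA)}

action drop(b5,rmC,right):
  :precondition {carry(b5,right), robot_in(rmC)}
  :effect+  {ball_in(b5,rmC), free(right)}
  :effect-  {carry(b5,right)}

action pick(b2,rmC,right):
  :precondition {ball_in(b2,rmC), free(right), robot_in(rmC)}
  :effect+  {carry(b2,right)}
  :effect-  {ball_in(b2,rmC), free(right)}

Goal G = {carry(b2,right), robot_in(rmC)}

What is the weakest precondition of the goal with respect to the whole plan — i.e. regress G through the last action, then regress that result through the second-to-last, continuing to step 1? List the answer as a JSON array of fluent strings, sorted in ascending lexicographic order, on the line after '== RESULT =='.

Regress step by step:
  through step 4 (pick(b2,rmC,right)): drop {carry(b2,right)}, keep {robot_in(rmC)}, require {ball_in(b2,rmC), free(right), robot_in(rmC)}
    → {ball_in(b2,rmC), free(right), robot_in(rmC)}
  through step 3 (drop(b5,rmC,right)): drop {free(right)}, keep {ball_in(b2,rmC), robot_in(rmC)}, require {carry(b5,right), robot_in(rmC)}
    → {ball_in(b2,rmC), carry(b5,right), robot_in(rmC)}
  through step 2 (go(rmA,rmC)): drop {robot_in(rmC)}, keep {ball_in(b2,rmC), carry(b5,right)}, require {robot_in(rmA)}
    → {ball_in(b2,rmC), carry(b5,right), robot_in(rmA)}
  through step 1 (go(rmC,rmA)): drop {robot_in(rmA)}, keep {ball_in(b2,rmC), carry(b5,right)}, require {robot_in(rmC)}
    → {ball_in(b2,rmC), carry(b5,right), robot_in(rmC)}

== RESULT ==
["ball_in(b2,rmC)", "carry(b5,right)", "robot_in(rmC)"]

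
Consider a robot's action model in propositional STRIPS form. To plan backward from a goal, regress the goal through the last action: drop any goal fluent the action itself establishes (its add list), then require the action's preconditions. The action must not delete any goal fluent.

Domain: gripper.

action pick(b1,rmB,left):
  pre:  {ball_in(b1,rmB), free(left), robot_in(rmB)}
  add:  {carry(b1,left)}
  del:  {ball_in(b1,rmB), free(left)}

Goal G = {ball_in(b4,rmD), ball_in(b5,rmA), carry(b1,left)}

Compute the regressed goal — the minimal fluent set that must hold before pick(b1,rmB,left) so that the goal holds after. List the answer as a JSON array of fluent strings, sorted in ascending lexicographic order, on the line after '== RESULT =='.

Compute (G \ add) ∪ pre:
  G ∩ del = {}  (empty — regression defined)
  G \ add = {ball_in(b4,rmD), ball_in(b5,rmA), carry(b1,left)} \ {carry(b1,left)} = {ball_in(b4,rmD), ball_in(b5,rmA)}
  ∪ pre   = {ball_in(b4,rmD), ball_in(b5,rmA)} ∪ {ball_in(b1,rmB), free(left), robot_in(rmB)}
          = {ball_in(b1,rmB), ball_in(b4,rmD), ball_in(b5,rmA), free(left), robot_in(rmB)}

== RESULT ==
["ball_in(b1,rmB)", "ball_in(b4,rmD)", "ball_in(b5,rmA)", "free(left)", "robot_in(rmB)"]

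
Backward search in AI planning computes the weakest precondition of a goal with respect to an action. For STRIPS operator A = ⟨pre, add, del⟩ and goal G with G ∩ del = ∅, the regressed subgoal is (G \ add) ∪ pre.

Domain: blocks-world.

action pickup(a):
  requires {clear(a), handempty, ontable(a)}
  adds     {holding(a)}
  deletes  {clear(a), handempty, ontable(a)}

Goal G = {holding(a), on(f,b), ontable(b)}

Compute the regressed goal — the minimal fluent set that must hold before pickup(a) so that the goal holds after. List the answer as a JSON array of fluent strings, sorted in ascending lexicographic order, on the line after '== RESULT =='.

Regress:
  G ∩ del = {}  (empty — regression defined)
  G \ add = {holding(a), on(f,b), ontable(b)} \ {holding(a)} = {on(f,b), ontable(b)}
  ∪ pre   = {on(f,b), ontable(b)} ∪ {clear(a), handempty, ontable(a)}
          = {clear(a), handempty, on(f,b), ontable(a), ontable(b)}

== RESULT ==
["clear(a)", "handempty", "on(f,b)", "ontable(a)", "ontable(b)"]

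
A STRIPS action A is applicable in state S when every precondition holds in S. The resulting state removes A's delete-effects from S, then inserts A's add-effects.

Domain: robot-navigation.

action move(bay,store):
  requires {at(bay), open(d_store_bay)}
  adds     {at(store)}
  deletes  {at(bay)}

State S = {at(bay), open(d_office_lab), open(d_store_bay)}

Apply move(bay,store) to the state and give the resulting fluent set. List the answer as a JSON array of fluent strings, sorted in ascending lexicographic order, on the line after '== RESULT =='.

Progress:
  pre ⊆ S: {at(bay), open(d_store_bay)} ⊆ S  — applicable
  S \ del = {open(d_office_lab), open(d_store_bay)}
  ∪ add   = {at(store), open(d_office_lab), open(d_store_bay)}

== RESULT ==
["at(store)", "open(d_office_lab)", "open(d_store_bay)"]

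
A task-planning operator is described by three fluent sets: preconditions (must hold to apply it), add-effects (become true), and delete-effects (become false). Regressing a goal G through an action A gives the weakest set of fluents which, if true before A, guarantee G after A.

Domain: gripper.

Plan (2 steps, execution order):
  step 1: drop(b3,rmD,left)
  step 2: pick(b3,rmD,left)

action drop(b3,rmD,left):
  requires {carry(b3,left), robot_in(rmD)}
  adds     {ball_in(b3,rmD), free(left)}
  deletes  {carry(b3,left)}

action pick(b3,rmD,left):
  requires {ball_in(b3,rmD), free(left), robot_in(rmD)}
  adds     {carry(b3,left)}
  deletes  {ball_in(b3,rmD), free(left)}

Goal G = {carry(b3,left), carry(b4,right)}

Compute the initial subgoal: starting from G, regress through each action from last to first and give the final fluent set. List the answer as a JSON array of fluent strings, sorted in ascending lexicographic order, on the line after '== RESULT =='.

Regress step by step:
  through step 2 (pick(b3,rmD,left)): drop {carry(b3,left)}, keep {carry(b4,right)}, require {ball_in(b3,rmD), free(left), robot_in(rmD)}
    → {ball_in(b3,rmD), carry(b4,right), free(left), robot_in(rmD)}
  through step 1 (drop(b3,rmD,left)): drop {ball_in(b3,rmD), free(left)}, keep {carry(b4,right), robot_in(rmD)}, require {carry(b3,left), robot_in(rmD)}
    → {carry(b3,left), carry(b4,right), robot_in(rmD)}

== RESULT ==
["carry(b3,left)", "carry(b4,right)", "robot_in(rmD)"]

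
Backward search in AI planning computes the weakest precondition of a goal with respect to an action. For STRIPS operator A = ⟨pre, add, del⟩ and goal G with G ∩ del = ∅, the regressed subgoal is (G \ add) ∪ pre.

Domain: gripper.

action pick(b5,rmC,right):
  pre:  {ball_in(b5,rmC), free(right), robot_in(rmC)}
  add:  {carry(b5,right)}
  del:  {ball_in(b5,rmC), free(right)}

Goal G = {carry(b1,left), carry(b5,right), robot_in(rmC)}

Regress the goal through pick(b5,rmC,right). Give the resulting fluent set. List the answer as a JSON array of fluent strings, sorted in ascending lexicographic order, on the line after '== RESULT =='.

Compute (G \ add) ∪ pre:
  G ∩ del = {}  (empty — regression defined)
  G \ add = {carry(b1,left), carry(b5,right), robot_in(rmC)} \ {carry(b5,right)} = {carry(b1,left), robot_in(rmC)}
  ∪ pre   = {carry(b1,left), robot_in(rmC)} ∪ {ball_in(b5,rmC), free(right), robot_in(rmC)}
          = {ball_in(b5,rmC), carry(b1,left), free(right), robot_in(rmC)}

== RESULT ==
["ball_in(b5,rmC)", "carry(b1,left)", "free(right)", "robot_in(rmC)"]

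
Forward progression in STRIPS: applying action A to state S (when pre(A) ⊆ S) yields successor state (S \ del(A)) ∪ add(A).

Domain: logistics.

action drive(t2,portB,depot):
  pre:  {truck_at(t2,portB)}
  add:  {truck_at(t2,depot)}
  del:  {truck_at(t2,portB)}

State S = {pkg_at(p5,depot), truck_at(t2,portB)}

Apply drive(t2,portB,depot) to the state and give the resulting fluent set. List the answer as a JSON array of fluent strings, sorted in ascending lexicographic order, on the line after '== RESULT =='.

Progress:
  pre ⊆ S: {truck_at(t2,portB)} ⊆ S  — applicable
  S \ del = {pkg_at(p5,depot)}
  ∪ add   = {pkg_at(p5,depot), truck_at(t2,depot)}

== RESULT ==
["pkg_at(p5,depot)", "truck_at(t2,depot)"]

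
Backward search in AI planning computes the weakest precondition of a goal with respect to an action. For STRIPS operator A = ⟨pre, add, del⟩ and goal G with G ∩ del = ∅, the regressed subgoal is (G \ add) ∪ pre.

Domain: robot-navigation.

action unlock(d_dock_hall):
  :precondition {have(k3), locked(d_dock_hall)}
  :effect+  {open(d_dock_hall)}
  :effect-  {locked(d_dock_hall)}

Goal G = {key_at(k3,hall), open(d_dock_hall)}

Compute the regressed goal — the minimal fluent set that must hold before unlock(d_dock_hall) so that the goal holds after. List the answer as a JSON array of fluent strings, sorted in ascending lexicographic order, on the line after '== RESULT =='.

Compute (G \ add) ∪ pre:
  G ∩ del = {}  (empty — regression defined)
  G \ add = {key_at(k3,hall), open(d_dock_hall)} \ {open(d_dock_hall)} = {key_at(k3,hall)}
  ∪ pre   = {key_at(k3,hall)} ∪ {have(k3), locked(d_dock_hall)}
          = {have(k3), key_at(k3,hall), locked(d_dock_hall)}

== RESULT ==
["have(k3)", "key_at(k3,hall)", "locked(d_dock_hall)"]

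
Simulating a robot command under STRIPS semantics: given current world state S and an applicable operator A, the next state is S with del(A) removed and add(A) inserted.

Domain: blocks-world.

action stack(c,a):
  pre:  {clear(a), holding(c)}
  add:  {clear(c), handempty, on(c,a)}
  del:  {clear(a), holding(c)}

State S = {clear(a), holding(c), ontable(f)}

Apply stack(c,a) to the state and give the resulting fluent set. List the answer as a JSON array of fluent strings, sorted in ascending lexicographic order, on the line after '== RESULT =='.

Progress:
  pre ⊆ S: {clear(a), holding(c)} ⊆ S  — applicable
  S \ del = {ontable(f)}
  ∪ add   = {clear(c), handempty, on(c,a), ontable(f)}

== RESULT ==
["clear(c)", "handempty", "on(c,a)", "ontable(f)"]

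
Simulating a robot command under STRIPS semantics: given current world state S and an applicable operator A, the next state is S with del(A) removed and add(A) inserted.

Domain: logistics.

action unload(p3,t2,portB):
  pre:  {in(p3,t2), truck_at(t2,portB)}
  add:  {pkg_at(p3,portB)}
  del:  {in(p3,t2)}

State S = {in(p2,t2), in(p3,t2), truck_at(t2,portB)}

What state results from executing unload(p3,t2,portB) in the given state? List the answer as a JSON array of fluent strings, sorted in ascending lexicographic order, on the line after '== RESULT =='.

Compute (S \ del) ∪ add:
  pre ⊆ S: {in(p3,t2), truck_at(t2,portB)} ⊆ S  — applicable
  S \ del = {in(p2,t2), truck_at(t2,portB)}
  ∪ add   = {in(p2,t2), pkg_at(p3,portB), truck_at(t2,portB)}

== RESULT ==
["in(p2,t2)", "pkg_at(p3,portB)", "truck_at(t2,portB)"]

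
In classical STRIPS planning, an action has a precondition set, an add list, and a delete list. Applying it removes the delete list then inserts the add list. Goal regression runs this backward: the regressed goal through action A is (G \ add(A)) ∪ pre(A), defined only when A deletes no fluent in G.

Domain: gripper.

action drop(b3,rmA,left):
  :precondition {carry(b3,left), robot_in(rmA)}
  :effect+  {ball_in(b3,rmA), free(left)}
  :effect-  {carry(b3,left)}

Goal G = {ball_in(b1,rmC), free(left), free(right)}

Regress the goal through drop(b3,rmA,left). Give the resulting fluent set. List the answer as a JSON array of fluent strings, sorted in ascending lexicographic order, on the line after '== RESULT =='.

Compute (G \ add) ∪ pre:
  G ∩ del = {}  (empty — regression defined)
  G \ add = {ball_in(b1,rmC), free(left), free(right)} \ {ball_in(b3,rmA), free(left)} = {ball_in(b1,rmC), free(right)}
  ∪ pre   = {ball_in(b1,rmC), free(right)} ∪ {carry(b3,left), robot_in(rmA)}
          = {ball_in(b1,rmC), carry(b3,left), free(right), robot_in(rmA)}

== RESULT ==
["ball_in(b1,rmC)", "carry(b3,left)", "free(right)", "robot_in(rmA)"]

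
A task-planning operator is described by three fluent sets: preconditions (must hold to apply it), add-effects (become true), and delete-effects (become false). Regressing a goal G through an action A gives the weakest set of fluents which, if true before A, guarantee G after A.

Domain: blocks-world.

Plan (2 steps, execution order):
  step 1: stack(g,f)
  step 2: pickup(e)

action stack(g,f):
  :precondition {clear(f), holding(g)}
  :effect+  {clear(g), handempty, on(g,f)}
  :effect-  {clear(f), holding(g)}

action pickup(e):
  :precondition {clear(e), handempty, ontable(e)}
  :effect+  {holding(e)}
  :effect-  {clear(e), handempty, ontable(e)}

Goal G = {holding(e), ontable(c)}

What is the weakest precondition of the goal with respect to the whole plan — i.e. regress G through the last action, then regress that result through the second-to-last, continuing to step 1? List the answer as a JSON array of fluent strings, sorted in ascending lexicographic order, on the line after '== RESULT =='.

Work backward from the goal:
  through step 2 (pickup(e)): drop {holding(e)}, keep {ontable(c)}, require {clear(e), handempty, ontable(e)}
    → {clear(e), handempty, ontable(c), ontable(e)}
  through step 1 (stack(g,f)): drop {handempty}, keep {clear(e), ontable(c), ontable(e)}, require {clear(f), holding(g)}
    → {clear(e), clear(f), holding(g), ontable(c), ontable(e)}

== RESULT ==
["clear(e)", "clear(f)", "holding(g)", "ontable(c)", "ontable(e)"]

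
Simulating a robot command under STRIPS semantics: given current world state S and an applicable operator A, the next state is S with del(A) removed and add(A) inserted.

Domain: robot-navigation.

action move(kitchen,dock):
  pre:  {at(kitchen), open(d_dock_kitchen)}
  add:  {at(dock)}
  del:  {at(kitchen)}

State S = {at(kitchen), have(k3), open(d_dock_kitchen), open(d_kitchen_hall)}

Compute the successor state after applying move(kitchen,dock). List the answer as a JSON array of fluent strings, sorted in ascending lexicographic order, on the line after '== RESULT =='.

Progress:
  pre ⊆ S: {at(kitchen), open(d_dock_kitchen)} ⊆ S  — applicable
  S \ del = {have(k3), open(d_dock_kitchen), open(d_kitchen_hall)}
  ∪ add   = {at(dock), have(k3), open(d_dock_kitchen), open(d_kitchen_hall)}

== RESULT ==
["at(dock)", "have(k3)", "open(d_dock_kitchen)", "open(d_kitchen_hall)"]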